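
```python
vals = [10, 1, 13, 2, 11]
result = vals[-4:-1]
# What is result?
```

vals has length 5. The slice vals[-4:-1] selects indices [1, 2, 3] (1->1, 2->13, 3->2), giving [1, 13, 2].

[1, 13, 2]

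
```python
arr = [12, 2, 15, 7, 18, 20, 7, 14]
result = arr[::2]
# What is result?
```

arr has length 8. The slice arr[::2] selects indices [0, 2, 4, 6] (0->12, 2->15, 4->18, 6->7), giving [12, 15, 18, 7].

[12, 15, 18, 7]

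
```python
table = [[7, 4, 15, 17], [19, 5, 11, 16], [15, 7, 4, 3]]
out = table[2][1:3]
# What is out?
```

table[2] = [15, 7, 4, 3]. table[2] has length 4. The slice table[2][1:3] selects indices [1, 2] (1->7, 2->4), giving [7, 4].

[7, 4]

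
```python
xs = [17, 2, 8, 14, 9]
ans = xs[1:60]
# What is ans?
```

xs has length 5. The slice xs[1:60] selects indices [1, 2, 3, 4] (1->2, 2->8, 3->14, 4->9), giving [2, 8, 14, 9].

[2, 8, 14, 9]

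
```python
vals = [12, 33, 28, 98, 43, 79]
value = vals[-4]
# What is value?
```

vals has length 6. Negative index -4 maps to positive index 6 + (-4) = 2. vals[2] = 28.

28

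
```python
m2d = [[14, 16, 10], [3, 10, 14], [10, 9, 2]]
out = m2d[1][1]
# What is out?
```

m2d[1] = [3, 10, 14]. Taking column 1 of that row yields 10.

10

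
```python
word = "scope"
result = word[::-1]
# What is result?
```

word has length 5. The slice word[::-1] selects indices [4, 3, 2, 1, 0] (4->'e', 3->'p', 2->'o', 1->'c', 0->'s'), giving 'epocs'.

'epocs'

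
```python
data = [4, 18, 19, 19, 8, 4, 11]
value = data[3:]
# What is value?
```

data has length 7. The slice data[3:] selects indices [3, 4, 5, 6] (3->19, 4->8, 5->4, 6->11), giving [19, 8, 4, 11].

[19, 8, 4, 11]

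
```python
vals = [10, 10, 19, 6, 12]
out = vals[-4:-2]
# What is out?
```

vals has length 5. The slice vals[-4:-2] selects indices [1, 2] (1->10, 2->19), giving [10, 19].

[10, 19]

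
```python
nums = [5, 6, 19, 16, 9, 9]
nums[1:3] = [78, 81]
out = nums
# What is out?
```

nums starts as [5, 6, 19, 16, 9, 9] (length 6). The slice nums[1:3] covers indices [1, 2] with values [6, 19]. Replacing that slice with [78, 81] (same length) produces [5, 78, 81, 16, 9, 9].

[5, 78, 81, 16, 9, 9]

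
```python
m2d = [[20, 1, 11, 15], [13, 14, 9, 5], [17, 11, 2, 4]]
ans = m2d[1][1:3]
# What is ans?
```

m2d[1] = [13, 14, 9, 5]. m2d[1] has length 4. The slice m2d[1][1:3] selects indices [1, 2] (1->14, 2->9), giving [14, 9].

[14, 9]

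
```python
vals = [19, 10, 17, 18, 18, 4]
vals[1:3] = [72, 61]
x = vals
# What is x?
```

vals starts as [19, 10, 17, 18, 18, 4] (length 6). The slice vals[1:3] covers indices [1, 2] with values [10, 17]. Replacing that slice with [72, 61] (same length) produces [19, 72, 61, 18, 18, 4].

[19, 72, 61, 18, 18, 4]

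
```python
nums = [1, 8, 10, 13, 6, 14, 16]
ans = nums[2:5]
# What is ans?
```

nums has length 7. The slice nums[2:5] selects indices [2, 3, 4] (2->10, 3->13, 4->6), giving [10, 13, 6].

[10, 13, 6]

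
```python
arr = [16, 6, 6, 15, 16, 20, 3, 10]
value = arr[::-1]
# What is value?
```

arr has length 8. The slice arr[::-1] selects indices [7, 6, 5, 4, 3, 2, 1, 0] (7->10, 6->3, 5->20, 4->16, 3->15, 2->6, 1->6, 0->16), giving [10, 3, 20, 16, 15, 6, 6, 16].

[10, 3, 20, 16, 15, 6, 6, 16]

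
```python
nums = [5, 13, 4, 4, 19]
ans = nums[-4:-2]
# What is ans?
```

nums has length 5. The slice nums[-4:-2] selects indices [1, 2] (1->13, 2->4), giving [13, 4].

[13, 4]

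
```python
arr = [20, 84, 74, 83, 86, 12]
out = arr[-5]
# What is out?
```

arr has length 6. Negative index -5 maps to positive index 6 + (-5) = 1. arr[1] = 84.

84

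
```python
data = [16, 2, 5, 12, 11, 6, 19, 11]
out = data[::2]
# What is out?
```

data has length 8. The slice data[::2] selects indices [0, 2, 4, 6] (0->16, 2->5, 4->11, 6->19), giving [16, 5, 11, 19].

[16, 5, 11, 19]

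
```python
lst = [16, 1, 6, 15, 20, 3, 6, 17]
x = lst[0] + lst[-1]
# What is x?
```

lst has length 8. lst[0] = 16.
lst has length 8. Negative index -1 maps to positive index 8 + (-1) = 7. lst[7] = 17.
Sum: 16 + 17 = 33.

33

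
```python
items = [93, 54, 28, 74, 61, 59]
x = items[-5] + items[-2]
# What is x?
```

items has length 6. Negative index -5 maps to positive index 6 + (-5) = 1. items[1] = 54.
items has length 6. Negative index -2 maps to positive index 6 + (-2) = 4. items[4] = 61.
Sum: 54 + 61 = 115.

115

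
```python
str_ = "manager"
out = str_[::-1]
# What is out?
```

str_ has length 7. The slice str_[::-1] selects indices [6, 5, 4, 3, 2, 1, 0] (6->'r', 5->'e', 4->'g', 3->'a', 2->'n', 1->'a', 0->'m'), giving 'reganam'.

'reganam'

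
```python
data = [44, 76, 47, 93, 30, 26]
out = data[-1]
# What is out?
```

data has length 6. Negative index -1 maps to positive index 6 + (-1) = 5. data[5] = 26.

26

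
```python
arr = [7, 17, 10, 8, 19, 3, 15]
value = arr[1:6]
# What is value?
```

arr has length 7. The slice arr[1:6] selects indices [1, 2, 3, 4, 5] (1->17, 2->10, 3->8, 4->19, 5->3), giving [17, 10, 8, 19, 3].

[17, 10, 8, 19, 3]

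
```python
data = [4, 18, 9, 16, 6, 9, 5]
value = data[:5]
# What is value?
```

data has length 7. The slice data[:5] selects indices [0, 1, 2, 3, 4] (0->4, 1->18, 2->9, 3->16, 4->6), giving [4, 18, 9, 16, 6].

[4, 18, 9, 16, 6]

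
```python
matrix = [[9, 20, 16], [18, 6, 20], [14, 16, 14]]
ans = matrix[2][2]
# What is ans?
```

matrix[2] = [14, 16, 14]. Taking column 2 of that row yields 14.

14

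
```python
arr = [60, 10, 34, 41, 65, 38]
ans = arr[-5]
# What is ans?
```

arr has length 6. Negative index -5 maps to positive index 6 + (-5) = 1. arr[1] = 10.

10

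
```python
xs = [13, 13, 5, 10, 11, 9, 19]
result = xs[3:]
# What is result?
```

xs has length 7. The slice xs[3:] selects indices [3, 4, 5, 6] (3->10, 4->11, 5->9, 6->19), giving [10, 11, 9, 19].

[10, 11, 9, 19]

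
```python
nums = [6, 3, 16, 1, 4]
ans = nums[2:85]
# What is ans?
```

nums has length 5. The slice nums[2:85] selects indices [2, 3, 4] (2->16, 3->1, 4->4), giving [16, 1, 4].

[16, 1, 4]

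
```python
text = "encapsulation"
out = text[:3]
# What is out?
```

text has length 13. The slice text[:3] selects indices [0, 1, 2] (0->'e', 1->'n', 2->'c'), giving 'enc'.

'enc'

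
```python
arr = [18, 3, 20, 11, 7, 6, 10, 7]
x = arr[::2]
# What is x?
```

arr has length 8. The slice arr[::2] selects indices [0, 2, 4, 6] (0->18, 2->20, 4->7, 6->10), giving [18, 20, 7, 10].

[18, 20, 7, 10]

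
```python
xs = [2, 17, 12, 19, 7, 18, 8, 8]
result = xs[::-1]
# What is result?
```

xs has length 8. The slice xs[::-1] selects indices [7, 6, 5, 4, 3, 2, 1, 0] (7->8, 6->8, 5->18, 4->7, 3->19, 2->12, 1->17, 0->2), giving [8, 8, 18, 7, 19, 12, 17, 2].

[8, 8, 18, 7, 19, 12, 17, 2]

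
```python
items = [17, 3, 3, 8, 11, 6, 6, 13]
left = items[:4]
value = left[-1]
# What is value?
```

items has length 8. The slice items[:4] selects indices [0, 1, 2, 3] (0->17, 1->3, 2->3, 3->8), giving [17, 3, 3, 8]. So left = [17, 3, 3, 8]. Then left[-1] = 8.

8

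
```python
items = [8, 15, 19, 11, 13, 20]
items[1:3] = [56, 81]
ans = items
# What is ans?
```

items starts as [8, 15, 19, 11, 13, 20] (length 6). The slice items[1:3] covers indices [1, 2] with values [15, 19]. Replacing that slice with [56, 81] (same length) produces [8, 56, 81, 11, 13, 20].

[8, 56, 81, 11, 13, 20]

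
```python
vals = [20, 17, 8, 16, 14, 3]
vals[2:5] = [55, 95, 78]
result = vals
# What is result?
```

vals starts as [20, 17, 8, 16, 14, 3] (length 6). The slice vals[2:5] covers indices [2, 3, 4] with values [8, 16, 14]. Replacing that slice with [55, 95, 78] (same length) produces [20, 17, 55, 95, 78, 3].

[20, 17, 55, 95, 78, 3]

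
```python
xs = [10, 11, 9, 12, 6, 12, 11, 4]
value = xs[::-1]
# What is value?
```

xs has length 8. The slice xs[::-1] selects indices [7, 6, 5, 4, 3, 2, 1, 0] (7->4, 6->11, 5->12, 4->6, 3->12, 2->9, 1->11, 0->10), giving [4, 11, 12, 6, 12, 9, 11, 10].

[4, 11, 12, 6, 12, 9, 11, 10]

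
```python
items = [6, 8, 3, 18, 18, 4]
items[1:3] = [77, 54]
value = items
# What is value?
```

items starts as [6, 8, 3, 18, 18, 4] (length 6). The slice items[1:3] covers indices [1, 2] with values [8, 3]. Replacing that slice with [77, 54] (same length) produces [6, 77, 54, 18, 18, 4].

[6, 77, 54, 18, 18, 4]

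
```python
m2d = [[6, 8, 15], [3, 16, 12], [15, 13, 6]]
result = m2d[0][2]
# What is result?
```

m2d[0] = [6, 8, 15]. Taking column 2 of that row yields 15.

15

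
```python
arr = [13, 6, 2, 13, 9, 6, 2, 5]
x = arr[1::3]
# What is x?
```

arr has length 8. The slice arr[1::3] selects indices [1, 4, 7] (1->6, 4->9, 7->5), giving [6, 9, 5].

[6, 9, 5]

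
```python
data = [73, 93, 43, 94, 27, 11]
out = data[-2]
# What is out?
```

data has length 6. Negative index -2 maps to positive index 6 + (-2) = 4. data[4] = 27.

27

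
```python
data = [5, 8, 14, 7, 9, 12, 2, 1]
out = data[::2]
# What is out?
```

data has length 8. The slice data[::2] selects indices [0, 2, 4, 6] (0->5, 2->14, 4->9, 6->2), giving [5, 14, 9, 2].

[5, 14, 9, 2]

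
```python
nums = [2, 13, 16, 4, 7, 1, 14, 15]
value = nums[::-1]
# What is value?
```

nums has length 8. The slice nums[::-1] selects indices [7, 6, 5, 4, 3, 2, 1, 0] (7->15, 6->14, 5->1, 4->7, 3->4, 2->16, 1->13, 0->2), giving [15, 14, 1, 7, 4, 16, 13, 2].

[15, 14, 1, 7, 4, 16, 13, 2]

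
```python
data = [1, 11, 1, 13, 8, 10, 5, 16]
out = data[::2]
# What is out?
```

data has length 8. The slice data[::2] selects indices [0, 2, 4, 6] (0->1, 2->1, 4->8, 6->5), giving [1, 1, 8, 5].

[1, 1, 8, 5]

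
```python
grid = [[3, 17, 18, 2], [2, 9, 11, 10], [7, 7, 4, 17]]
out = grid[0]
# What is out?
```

grid has 3 rows. Row 0 is [3, 17, 18, 2].

[3, 17, 18, 2]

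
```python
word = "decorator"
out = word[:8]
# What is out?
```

word has length 9. The slice word[:8] selects indices [0, 1, 2, 3, 4, 5, 6, 7] (0->'d', 1->'e', 2->'c', 3->'o', 4->'r', 5->'a', 6->'t', 7->'o'), giving 'decorato'.

'decorato'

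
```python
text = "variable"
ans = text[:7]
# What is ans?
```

text has length 8. The slice text[:7] selects indices [0, 1, 2, 3, 4, 5, 6] (0->'v', 1->'a', 2->'r', 3->'i', 4->'a', 5->'b', 6->'l'), giving 'variabl'.

'variabl'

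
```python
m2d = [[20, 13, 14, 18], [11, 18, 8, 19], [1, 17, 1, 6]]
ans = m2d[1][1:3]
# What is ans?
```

m2d[1] = [11, 18, 8, 19]. m2d[1] has length 4. The slice m2d[1][1:3] selects indices [1, 2] (1->18, 2->8), giving [18, 8].

[18, 8]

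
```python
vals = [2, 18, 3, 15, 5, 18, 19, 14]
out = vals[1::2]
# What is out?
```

vals has length 8. The slice vals[1::2] selects indices [1, 3, 5, 7] (1->18, 3->15, 5->18, 7->14), giving [18, 15, 18, 14].

[18, 15, 18, 14]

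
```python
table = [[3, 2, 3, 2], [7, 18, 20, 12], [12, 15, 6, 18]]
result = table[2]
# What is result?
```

table has 3 rows. Row 2 is [12, 15, 6, 18].

[12, 15, 6, 18]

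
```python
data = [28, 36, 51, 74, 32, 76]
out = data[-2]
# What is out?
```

data has length 6. Negative index -2 maps to positive index 6 + (-2) = 4. data[4] = 32.

32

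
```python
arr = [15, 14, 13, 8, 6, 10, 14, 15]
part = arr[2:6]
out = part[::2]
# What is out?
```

arr has length 8. The slice arr[2:6] selects indices [2, 3, 4, 5] (2->13, 3->8, 4->6, 5->10), giving [13, 8, 6, 10]. So part = [13, 8, 6, 10]. part has length 4. The slice part[::2] selects indices [0, 2] (0->13, 2->6), giving [13, 6].

[13, 6]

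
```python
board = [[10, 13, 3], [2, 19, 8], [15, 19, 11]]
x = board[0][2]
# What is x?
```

board[0] = [10, 13, 3]. Taking column 2 of that row yields 3.

3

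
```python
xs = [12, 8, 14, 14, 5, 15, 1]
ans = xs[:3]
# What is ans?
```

xs has length 7. The slice xs[:3] selects indices [0, 1, 2] (0->12, 1->8, 2->14), giving [12, 8, 14].

[12, 8, 14]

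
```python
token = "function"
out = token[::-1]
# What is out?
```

token has length 8. The slice token[::-1] selects indices [7, 6, 5, 4, 3, 2, 1, 0] (7->'n', 6->'o', 5->'i', 4->'t', 3->'c', 2->'n', 1->'u', 0->'f'), giving 'noitcnuf'.

'noitcnuf'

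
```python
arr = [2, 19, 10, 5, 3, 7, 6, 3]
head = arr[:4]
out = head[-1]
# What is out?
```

arr has length 8. The slice arr[:4] selects indices [0, 1, 2, 3] (0->2, 1->19, 2->10, 3->5), giving [2, 19, 10, 5]. So head = [2, 19, 10, 5]. Then head[-1] = 5.

5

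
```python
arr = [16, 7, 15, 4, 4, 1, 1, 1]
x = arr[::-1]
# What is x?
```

arr has length 8. The slice arr[::-1] selects indices [7, 6, 5, 4, 3, 2, 1, 0] (7->1, 6->1, 5->1, 4->4, 3->4, 2->15, 1->7, 0->16), giving [1, 1, 1, 4, 4, 15, 7, 16].

[1, 1, 1, 4, 4, 15, 7, 16]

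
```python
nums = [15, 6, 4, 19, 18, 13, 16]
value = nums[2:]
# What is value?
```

nums has length 7. The slice nums[2:] selects indices [2, 3, 4, 5, 6] (2->4, 3->19, 4->18, 5->13, 6->16), giving [4, 19, 18, 13, 16].

[4, 19, 18, 13, 16]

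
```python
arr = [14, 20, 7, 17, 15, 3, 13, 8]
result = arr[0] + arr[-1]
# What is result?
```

arr has length 8. arr[0] = 14.
arr has length 8. Negative index -1 maps to positive index 8 + (-1) = 7. arr[7] = 8.
Sum: 14 + 8 = 22.

22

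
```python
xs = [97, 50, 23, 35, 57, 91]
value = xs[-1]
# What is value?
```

xs has length 6. Negative index -1 maps to positive index 6 + (-1) = 5. xs[5] = 91.

91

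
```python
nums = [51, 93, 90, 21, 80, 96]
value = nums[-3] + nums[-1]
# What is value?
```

nums has length 6. Negative index -3 maps to positive index 6 + (-3) = 3. nums[3] = 21.
nums has length 6. Negative index -1 maps to positive index 6 + (-1) = 5. nums[5] = 96.
Sum: 21 + 96 = 117.

117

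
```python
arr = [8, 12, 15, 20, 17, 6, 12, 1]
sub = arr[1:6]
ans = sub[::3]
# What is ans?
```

arr has length 8. The slice arr[1:6] selects indices [1, 2, 3, 4, 5] (1->12, 2->15, 3->20, 4->17, 5->6), giving [12, 15, 20, 17, 6]. So sub = [12, 15, 20, 17, 6]. sub has length 5. The slice sub[::3] selects indices [0, 3] (0->12, 3->17), giving [12, 17].

[12, 17]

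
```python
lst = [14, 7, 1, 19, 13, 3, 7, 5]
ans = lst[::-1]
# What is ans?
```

lst has length 8. The slice lst[::-1] selects indices [7, 6, 5, 4, 3, 2, 1, 0] (7->5, 6->7, 5->3, 4->13, 3->19, 2->1, 1->7, 0->14), giving [5, 7, 3, 13, 19, 1, 7, 14].

[5, 7, 3, 13, 19, 1, 7, 14]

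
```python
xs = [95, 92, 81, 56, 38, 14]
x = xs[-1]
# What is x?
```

xs has length 6. Negative index -1 maps to positive index 6 + (-1) = 5. xs[5] = 14.

14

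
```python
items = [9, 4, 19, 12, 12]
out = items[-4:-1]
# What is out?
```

items has length 5. The slice items[-4:-1] selects indices [1, 2, 3] (1->4, 2->19, 3->12), giving [4, 19, 12].

[4, 19, 12]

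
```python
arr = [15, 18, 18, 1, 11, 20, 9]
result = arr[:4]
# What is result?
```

arr has length 7. The slice arr[:4] selects indices [0, 1, 2, 3] (0->15, 1->18, 2->18, 3->1), giving [15, 18, 18, 1].

[15, 18, 18, 1]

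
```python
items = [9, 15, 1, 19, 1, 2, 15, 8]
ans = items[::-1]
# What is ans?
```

items has length 8. The slice items[::-1] selects indices [7, 6, 5, 4, 3, 2, 1, 0] (7->8, 6->15, 5->2, 4->1, 3->19, 2->1, 1->15, 0->9), giving [8, 15, 2, 1, 19, 1, 15, 9].

[8, 15, 2, 1, 19, 1, 15, 9]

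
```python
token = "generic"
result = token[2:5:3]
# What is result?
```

token has length 7. The slice token[2:5:3] selects indices [2] (2->'n'), giving 'n'.

'n'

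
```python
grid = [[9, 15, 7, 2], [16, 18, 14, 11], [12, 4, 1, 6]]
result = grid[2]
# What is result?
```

grid has 3 rows. Row 2 is [12, 4, 1, 6].

[12, 4, 1, 6]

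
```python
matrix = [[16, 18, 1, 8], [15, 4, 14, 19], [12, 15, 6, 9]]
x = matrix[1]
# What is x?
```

matrix has 3 rows. Row 1 is [15, 4, 14, 19].

[15, 4, 14, 19]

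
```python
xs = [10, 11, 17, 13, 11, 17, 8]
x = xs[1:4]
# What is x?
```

xs has length 7. The slice xs[1:4] selects indices [1, 2, 3] (1->11, 2->17, 3->13), giving [11, 17, 13].

[11, 17, 13]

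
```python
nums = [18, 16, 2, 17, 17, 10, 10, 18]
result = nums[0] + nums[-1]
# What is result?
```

nums has length 8. nums[0] = 18.
nums has length 8. Negative index -1 maps to positive index 8 + (-1) = 7. nums[7] = 18.
Sum: 18 + 18 = 36.

36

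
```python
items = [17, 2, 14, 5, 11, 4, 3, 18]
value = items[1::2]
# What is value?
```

items has length 8. The slice items[1::2] selects indices [1, 3, 5, 7] (1->2, 3->5, 5->4, 7->18), giving [2, 5, 4, 18].

[2, 5, 4, 18]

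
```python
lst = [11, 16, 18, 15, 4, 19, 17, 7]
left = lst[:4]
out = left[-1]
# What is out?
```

lst has length 8. The slice lst[:4] selects indices [0, 1, 2, 3] (0->11, 1->16, 2->18, 3->15), giving [11, 16, 18, 15]. So left = [11, 16, 18, 15]. Then left[-1] = 15.

15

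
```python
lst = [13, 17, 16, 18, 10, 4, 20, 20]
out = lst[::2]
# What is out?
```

lst has length 8. The slice lst[::2] selects indices [0, 2, 4, 6] (0->13, 2->16, 4->10, 6->20), giving [13, 16, 10, 20].

[13, 16, 10, 20]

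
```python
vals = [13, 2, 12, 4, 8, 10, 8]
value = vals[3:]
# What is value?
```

vals has length 7. The slice vals[3:] selects indices [3, 4, 5, 6] (3->4, 4->8, 5->10, 6->8), giving [4, 8, 10, 8].

[4, 8, 10, 8]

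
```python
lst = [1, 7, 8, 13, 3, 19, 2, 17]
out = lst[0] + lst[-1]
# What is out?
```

lst has length 8. lst[0] = 1.
lst has length 8. Negative index -1 maps to positive index 8 + (-1) = 7. lst[7] = 17.
Sum: 1 + 17 = 18.

18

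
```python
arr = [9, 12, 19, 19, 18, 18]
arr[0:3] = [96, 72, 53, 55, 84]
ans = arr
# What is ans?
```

arr starts as [9, 12, 19, 19, 18, 18] (length 6). The slice arr[0:3] covers indices [0, 1, 2] with values [9, 12, 19]. Replacing that slice with [96, 72, 53, 55, 84] (different length) produces [96, 72, 53, 55, 84, 19, 18, 18].

[96, 72, 53, 55, 84, 19, 18, 18]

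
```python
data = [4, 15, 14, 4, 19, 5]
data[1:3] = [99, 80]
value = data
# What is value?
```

data starts as [4, 15, 14, 4, 19, 5] (length 6). The slice data[1:3] covers indices [1, 2] with values [15, 14]. Replacing that slice with [99, 80] (same length) produces [4, 99, 80, 4, 19, 5].

[4, 99, 80, 4, 19, 5]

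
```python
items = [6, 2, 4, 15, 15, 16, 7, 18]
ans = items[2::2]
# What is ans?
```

items has length 8. The slice items[2::2] selects indices [2, 4, 6] (2->4, 4->15, 6->7), giving [4, 15, 7].

[4, 15, 7]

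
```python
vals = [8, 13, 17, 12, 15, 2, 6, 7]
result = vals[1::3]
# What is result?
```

vals has length 8. The slice vals[1::3] selects indices [1, 4, 7] (1->13, 4->15, 7->7), giving [13, 15, 7].

[13, 15, 7]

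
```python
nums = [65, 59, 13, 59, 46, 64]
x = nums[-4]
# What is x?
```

nums has length 6. Negative index -4 maps to positive index 6 + (-4) = 2. nums[2] = 13.

13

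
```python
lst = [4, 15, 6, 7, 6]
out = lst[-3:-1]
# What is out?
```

lst has length 5. The slice lst[-3:-1] selects indices [2, 3] (2->6, 3->7), giving [6, 7].

[6, 7]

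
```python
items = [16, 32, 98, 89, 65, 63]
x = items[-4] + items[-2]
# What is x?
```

items has length 6. Negative index -4 maps to positive index 6 + (-4) = 2. items[2] = 98.
items has length 6. Negative index -2 maps to positive index 6 + (-2) = 4. items[4] = 65.
Sum: 98 + 65 = 163.

163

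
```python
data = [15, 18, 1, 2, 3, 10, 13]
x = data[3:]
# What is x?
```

data has length 7. The slice data[3:] selects indices [3, 4, 5, 6] (3->2, 4->3, 5->10, 6->13), giving [2, 3, 10, 13].

[2, 3, 10, 13]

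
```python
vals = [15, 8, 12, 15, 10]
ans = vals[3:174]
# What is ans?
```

vals has length 5. The slice vals[3:174] selects indices [3, 4] (3->15, 4->10), giving [15, 10].

[15, 10]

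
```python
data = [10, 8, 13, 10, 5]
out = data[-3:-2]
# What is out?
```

data has length 5. The slice data[-3:-2] selects indices [2] (2->13), giving [13].

[13]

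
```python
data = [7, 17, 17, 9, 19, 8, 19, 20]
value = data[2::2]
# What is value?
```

data has length 8. The slice data[2::2] selects indices [2, 4, 6] (2->17, 4->19, 6->19), giving [17, 19, 19].

[17, 19, 19]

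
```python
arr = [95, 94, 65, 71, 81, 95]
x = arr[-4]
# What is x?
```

arr has length 6. Negative index -4 maps to positive index 6 + (-4) = 2. arr[2] = 65.

65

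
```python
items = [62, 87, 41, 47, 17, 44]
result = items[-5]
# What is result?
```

items has length 6. Negative index -5 maps to positive index 6 + (-5) = 1. items[1] = 87.

87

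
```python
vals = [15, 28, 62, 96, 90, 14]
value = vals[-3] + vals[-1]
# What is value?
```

vals has length 6. Negative index -3 maps to positive index 6 + (-3) = 3. vals[3] = 96.
vals has length 6. Negative index -1 maps to positive index 6 + (-1) = 5. vals[5] = 14.
Sum: 96 + 14 = 110.

110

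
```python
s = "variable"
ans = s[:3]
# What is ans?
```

s has length 8. The slice s[:3] selects indices [0, 1, 2] (0->'v', 1->'a', 2->'r'), giving 'var'.

'var'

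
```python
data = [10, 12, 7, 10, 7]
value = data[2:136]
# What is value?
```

data has length 5. The slice data[2:136] selects indices [2, 3, 4] (2->7, 3->10, 4->7), giving [7, 10, 7].

[7, 10, 7]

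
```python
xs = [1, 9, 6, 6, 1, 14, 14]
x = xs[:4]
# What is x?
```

xs has length 7. The slice xs[:4] selects indices [0, 1, 2, 3] (0->1, 1->9, 2->6, 3->6), giving [1, 9, 6, 6].

[1, 9, 6, 6]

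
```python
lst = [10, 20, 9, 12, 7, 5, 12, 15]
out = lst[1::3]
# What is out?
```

lst has length 8. The slice lst[1::3] selects indices [1, 4, 7] (1->20, 4->7, 7->15), giving [20, 7, 15].

[20, 7, 15]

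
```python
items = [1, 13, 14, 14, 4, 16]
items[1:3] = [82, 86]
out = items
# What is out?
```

items starts as [1, 13, 14, 14, 4, 16] (length 6). The slice items[1:3] covers indices [1, 2] with values [13, 14]. Replacing that slice with [82, 86] (same length) produces [1, 82, 86, 14, 4, 16].

[1, 82, 86, 14, 4, 16]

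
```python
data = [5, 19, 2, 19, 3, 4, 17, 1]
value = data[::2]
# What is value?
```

data has length 8. The slice data[::2] selects indices [0, 2, 4, 6] (0->5, 2->2, 4->3, 6->17), giving [5, 2, 3, 17].

[5, 2, 3, 17]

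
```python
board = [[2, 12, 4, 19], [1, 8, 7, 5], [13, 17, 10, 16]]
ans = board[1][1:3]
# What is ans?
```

board[1] = [1, 8, 7, 5]. board[1] has length 4. The slice board[1][1:3] selects indices [1, 2] (1->8, 2->7), giving [8, 7].

[8, 7]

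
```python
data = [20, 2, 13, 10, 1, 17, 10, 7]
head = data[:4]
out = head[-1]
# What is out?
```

data has length 8. The slice data[:4] selects indices [0, 1, 2, 3] (0->20, 1->2, 2->13, 3->10), giving [20, 2, 13, 10]. So head = [20, 2, 13, 10]. Then head[-1] = 10.

10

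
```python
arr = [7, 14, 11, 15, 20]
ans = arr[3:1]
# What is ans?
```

arr has length 5. The slice arr[3:1] resolves to an empty index range, so the result is [].

[]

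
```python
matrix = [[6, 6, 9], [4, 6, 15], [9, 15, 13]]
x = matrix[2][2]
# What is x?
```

matrix[2] = [9, 15, 13]. Taking column 2 of that row yields 13.

13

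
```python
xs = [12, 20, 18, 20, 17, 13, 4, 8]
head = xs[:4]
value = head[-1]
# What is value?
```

xs has length 8. The slice xs[:4] selects indices [0, 1, 2, 3] (0->12, 1->20, 2->18, 3->20), giving [12, 20, 18, 20]. So head = [12, 20, 18, 20]. Then head[-1] = 20.

20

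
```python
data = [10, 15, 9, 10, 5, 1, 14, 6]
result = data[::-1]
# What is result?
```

data has length 8. The slice data[::-1] selects indices [7, 6, 5, 4, 3, 2, 1, 0] (7->6, 6->14, 5->1, 4->5, 3->10, 2->9, 1->15, 0->10), giving [6, 14, 1, 5, 10, 9, 15, 10].

[6, 14, 1, 5, 10, 9, 15, 10]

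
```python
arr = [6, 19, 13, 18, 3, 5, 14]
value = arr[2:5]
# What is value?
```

arr has length 7. The slice arr[2:5] selects indices [2, 3, 4] (2->13, 3->18, 4->3), giving [13, 18, 3].

[13, 18, 3]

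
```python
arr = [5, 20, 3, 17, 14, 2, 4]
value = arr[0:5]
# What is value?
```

arr has length 7. The slice arr[0:5] selects indices [0, 1, 2, 3, 4] (0->5, 1->20, 2->3, 3->17, 4->14), giving [5, 20, 3, 17, 14].

[5, 20, 3, 17, 14]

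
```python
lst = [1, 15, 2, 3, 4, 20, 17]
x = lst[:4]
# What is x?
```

lst has length 7. The slice lst[:4] selects indices [0, 1, 2, 3] (0->1, 1->15, 2->2, 3->3), giving [1, 15, 2, 3].

[1, 15, 2, 3]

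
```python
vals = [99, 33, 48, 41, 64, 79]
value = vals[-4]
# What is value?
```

vals has length 6. Negative index -4 maps to positive index 6 + (-4) = 2. vals[2] = 48.

48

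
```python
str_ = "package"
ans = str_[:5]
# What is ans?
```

str_ has length 7. The slice str_[:5] selects indices [0, 1, 2, 3, 4] (0->'p', 1->'a', 2->'c', 3->'k', 4->'a'), giving 'packa'.

'packa'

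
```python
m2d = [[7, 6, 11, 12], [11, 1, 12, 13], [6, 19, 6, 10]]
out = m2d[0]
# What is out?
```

m2d has 3 rows. Row 0 is [7, 6, 11, 12].

[7, 6, 11, 12]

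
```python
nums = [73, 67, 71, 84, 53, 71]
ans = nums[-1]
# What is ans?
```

nums has length 6. Negative index -1 maps to positive index 6 + (-1) = 5. nums[5] = 71.

71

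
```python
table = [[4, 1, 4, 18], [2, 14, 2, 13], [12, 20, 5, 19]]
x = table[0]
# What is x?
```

table has 3 rows. Row 0 is [4, 1, 4, 18].

[4, 1, 4, 18]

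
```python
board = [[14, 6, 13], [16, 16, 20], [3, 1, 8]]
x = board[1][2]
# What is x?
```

board[1] = [16, 16, 20]. Taking column 2 of that row yields 20.

20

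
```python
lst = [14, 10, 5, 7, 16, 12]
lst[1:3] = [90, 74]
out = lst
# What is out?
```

lst starts as [14, 10, 5, 7, 16, 12] (length 6). The slice lst[1:3] covers indices [1, 2] with values [10, 5]. Replacing that slice with [90, 74] (same length) produces [14, 90, 74, 7, 16, 12].

[14, 90, 74, 7, 16, 12]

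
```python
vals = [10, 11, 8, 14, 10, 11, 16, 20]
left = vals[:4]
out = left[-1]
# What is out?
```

vals has length 8. The slice vals[:4] selects indices [0, 1, 2, 3] (0->10, 1->11, 2->8, 3->14), giving [10, 11, 8, 14]. So left = [10, 11, 8, 14]. Then left[-1] = 14.

14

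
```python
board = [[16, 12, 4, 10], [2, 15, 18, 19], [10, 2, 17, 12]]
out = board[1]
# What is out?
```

board has 3 rows. Row 1 is [2, 15, 18, 19].

[2, 15, 18, 19]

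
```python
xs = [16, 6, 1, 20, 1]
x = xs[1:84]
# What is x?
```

xs has length 5. The slice xs[1:84] selects indices [1, 2, 3, 4] (1->6, 2->1, 3->20, 4->1), giving [6, 1, 20, 1].

[6, 1, 20, 1]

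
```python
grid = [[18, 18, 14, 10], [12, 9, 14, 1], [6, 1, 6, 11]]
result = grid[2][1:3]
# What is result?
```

grid[2] = [6, 1, 6, 11]. grid[2] has length 4. The slice grid[2][1:3] selects indices [1, 2] (1->1, 2->6), giving [1, 6].

[1, 6]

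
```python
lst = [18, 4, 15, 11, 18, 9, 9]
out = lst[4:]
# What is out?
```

lst has length 7. The slice lst[4:] selects indices [4, 5, 6] (4->18, 5->9, 6->9), giving [18, 9, 9].

[18, 9, 9]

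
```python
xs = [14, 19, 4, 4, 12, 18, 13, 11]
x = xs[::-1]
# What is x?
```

xs has length 8. The slice xs[::-1] selects indices [7, 6, 5, 4, 3, 2, 1, 0] (7->11, 6->13, 5->18, 4->12, 3->4, 2->4, 1->19, 0->14), giving [11, 13, 18, 12, 4, 4, 19, 14].

[11, 13, 18, 12, 4, 4, 19, 14]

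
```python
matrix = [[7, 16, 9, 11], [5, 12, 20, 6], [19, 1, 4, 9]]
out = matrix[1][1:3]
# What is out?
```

matrix[1] = [5, 12, 20, 6]. matrix[1] has length 4. The slice matrix[1][1:3] selects indices [1, 2] (1->12, 2->20), giving [12, 20].

[12, 20]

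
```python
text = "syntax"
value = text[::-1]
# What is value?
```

text has length 6. The slice text[::-1] selects indices [5, 4, 3, 2, 1, 0] (5->'x', 4->'a', 3->'t', 2->'n', 1->'y', 0->'s'), giving 'xatnys'.

'xatnys'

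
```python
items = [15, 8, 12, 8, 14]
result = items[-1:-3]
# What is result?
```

items has length 5. The slice items[-1:-3] resolves to an empty index range, so the result is [].

[]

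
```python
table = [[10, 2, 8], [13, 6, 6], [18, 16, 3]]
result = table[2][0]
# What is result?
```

table[2] = [18, 16, 3]. Taking column 0 of that row yields 18.

18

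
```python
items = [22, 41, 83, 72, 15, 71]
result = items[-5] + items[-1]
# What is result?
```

items has length 6. Negative index -5 maps to positive index 6 + (-5) = 1. items[1] = 41.
items has length 6. Negative index -1 maps to positive index 6 + (-1) = 5. items[5] = 71.
Sum: 41 + 71 = 112.

112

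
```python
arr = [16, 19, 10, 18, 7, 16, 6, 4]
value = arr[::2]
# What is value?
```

arr has length 8. The slice arr[::2] selects indices [0, 2, 4, 6] (0->16, 2->10, 4->7, 6->6), giving [16, 10, 7, 6].

[16, 10, 7, 6]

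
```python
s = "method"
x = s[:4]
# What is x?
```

s has length 6. The slice s[:4] selects indices [0, 1, 2, 3] (0->'m', 1->'e', 2->'t', 3->'h'), giving 'meth'.

'meth'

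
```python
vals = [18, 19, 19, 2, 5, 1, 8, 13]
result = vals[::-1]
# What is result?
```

vals has length 8. The slice vals[::-1] selects indices [7, 6, 5, 4, 3, 2, 1, 0] (7->13, 6->8, 5->1, 4->5, 3->2, 2->19, 1->19, 0->18), giving [13, 8, 1, 5, 2, 19, 19, 18].

[13, 8, 1, 5, 2, 19, 19, 18]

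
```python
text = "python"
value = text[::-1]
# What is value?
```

text has length 6. The slice text[::-1] selects indices [5, 4, 3, 2, 1, 0] (5->'n', 4->'o', 3->'h', 2->'t', 1->'y', 0->'p'), giving 'nohtyp'.

'nohtyp'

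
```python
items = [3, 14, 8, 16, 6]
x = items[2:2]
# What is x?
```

items has length 5. The slice items[2:2] resolves to an empty index range, so the result is [].

[]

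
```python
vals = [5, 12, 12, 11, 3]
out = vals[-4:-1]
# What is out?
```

vals has length 5. The slice vals[-4:-1] selects indices [1, 2, 3] (1->12, 2->12, 3->11), giving [12, 12, 11].

[12, 12, 11]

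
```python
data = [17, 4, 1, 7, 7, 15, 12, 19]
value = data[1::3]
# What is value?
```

data has length 8. The slice data[1::3] selects indices [1, 4, 7] (1->4, 4->7, 7->19), giving [4, 7, 19].

[4, 7, 19]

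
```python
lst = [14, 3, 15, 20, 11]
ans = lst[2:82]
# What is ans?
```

lst has length 5. The slice lst[2:82] selects indices [2, 3, 4] (2->15, 3->20, 4->11), giving [15, 20, 11].

[15, 20, 11]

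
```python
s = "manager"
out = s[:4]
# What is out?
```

s has length 7. The slice s[:4] selects indices [0, 1, 2, 3] (0->'m', 1->'a', 2->'n', 3->'a'), giving 'mana'.

'mana'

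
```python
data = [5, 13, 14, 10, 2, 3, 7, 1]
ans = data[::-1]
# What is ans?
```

data has length 8. The slice data[::-1] selects indices [7, 6, 5, 4, 3, 2, 1, 0] (7->1, 6->7, 5->3, 4->2, 3->10, 2->14, 1->13, 0->5), giving [1, 7, 3, 2, 10, 14, 13, 5].

[1, 7, 3, 2, 10, 14, 13, 5]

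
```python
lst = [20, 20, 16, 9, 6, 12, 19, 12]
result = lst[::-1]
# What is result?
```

lst has length 8. The slice lst[::-1] selects indices [7, 6, 5, 4, 3, 2, 1, 0] (7->12, 6->19, 5->12, 4->6, 3->9, 2->16, 1->20, 0->20), giving [12, 19, 12, 6, 9, 16, 20, 20].

[12, 19, 12, 6, 9, 16, 20, 20]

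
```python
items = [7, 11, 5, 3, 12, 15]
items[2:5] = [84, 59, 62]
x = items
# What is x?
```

items starts as [7, 11, 5, 3, 12, 15] (length 6). The slice items[2:5] covers indices [2, 3, 4] with values [5, 3, 12]. Replacing that slice with [84, 59, 62] (same length) produces [7, 11, 84, 59, 62, 15].

[7, 11, 84, 59, 62, 15]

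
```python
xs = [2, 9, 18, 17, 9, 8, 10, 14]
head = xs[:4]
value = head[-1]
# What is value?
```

xs has length 8. The slice xs[:4] selects indices [0, 1, 2, 3] (0->2, 1->9, 2->18, 3->17), giving [2, 9, 18, 17]. So head = [2, 9, 18, 17]. Then head[-1] = 17.

17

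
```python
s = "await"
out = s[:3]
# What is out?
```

s has length 5. The slice s[:3] selects indices [0, 1, 2] (0->'a', 1->'w', 2->'a'), giving 'awa'.

'awa'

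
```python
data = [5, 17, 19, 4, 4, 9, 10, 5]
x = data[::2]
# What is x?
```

data has length 8. The slice data[::2] selects indices [0, 2, 4, 6] (0->5, 2->19, 4->4, 6->10), giving [5, 19, 4, 10].

[5, 19, 4, 10]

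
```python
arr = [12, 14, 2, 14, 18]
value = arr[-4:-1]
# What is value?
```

arr has length 5. The slice arr[-4:-1] selects indices [1, 2, 3] (1->14, 2->2, 3->14), giving [14, 2, 14].

[14, 2, 14]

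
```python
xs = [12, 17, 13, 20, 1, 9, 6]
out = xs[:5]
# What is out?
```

xs has length 7. The slice xs[:5] selects indices [0, 1, 2, 3, 4] (0->12, 1->17, 2->13, 3->20, 4->1), giving [12, 17, 13, 20, 1].

[12, 17, 13, 20, 1]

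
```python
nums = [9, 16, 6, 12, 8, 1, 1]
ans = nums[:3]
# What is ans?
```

nums has length 7. The slice nums[:3] selects indices [0, 1, 2] (0->9, 1->16, 2->6), giving [9, 16, 6].

[9, 16, 6]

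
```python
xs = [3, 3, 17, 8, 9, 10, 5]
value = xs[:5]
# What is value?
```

xs has length 7. The slice xs[:5] selects indices [0, 1, 2, 3, 4] (0->3, 1->3, 2->17, 3->8, 4->9), giving [3, 3, 17, 8, 9].

[3, 3, 17, 8, 9]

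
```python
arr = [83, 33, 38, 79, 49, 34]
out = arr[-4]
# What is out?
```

arr has length 6. Negative index -4 maps to positive index 6 + (-4) = 2. arr[2] = 38.

38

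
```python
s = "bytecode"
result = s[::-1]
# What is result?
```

s has length 8. The slice s[::-1] selects indices [7, 6, 5, 4, 3, 2, 1, 0] (7->'e', 6->'d', 5->'o', 4->'c', 3->'e', 2->'t', 1->'y', 0->'b'), giving 'edocetyb'.

'edocetyb'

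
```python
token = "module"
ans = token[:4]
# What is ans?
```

token has length 6. The slice token[:4] selects indices [0, 1, 2, 3] (0->'m', 1->'o', 2->'d', 3->'u'), giving 'modu'.

'modu'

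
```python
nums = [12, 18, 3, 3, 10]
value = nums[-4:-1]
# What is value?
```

nums has length 5. The slice nums[-4:-1] selects indices [1, 2, 3] (1->18, 2->3, 3->3), giving [18, 3, 3].

[18, 3, 3]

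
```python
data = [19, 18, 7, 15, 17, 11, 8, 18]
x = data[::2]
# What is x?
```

data has length 8. The slice data[::2] selects indices [0, 2, 4, 6] (0->19, 2->7, 4->17, 6->8), giving [19, 7, 17, 8].

[19, 7, 17, 8]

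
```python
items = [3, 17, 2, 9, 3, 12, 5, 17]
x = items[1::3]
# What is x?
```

items has length 8. The slice items[1::3] selects indices [1, 4, 7] (1->17, 4->3, 7->17), giving [17, 3, 17].

[17, 3, 17]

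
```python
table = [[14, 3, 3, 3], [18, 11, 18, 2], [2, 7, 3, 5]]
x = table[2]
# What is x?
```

table has 3 rows. Row 2 is [2, 7, 3, 5].

[2, 7, 3, 5]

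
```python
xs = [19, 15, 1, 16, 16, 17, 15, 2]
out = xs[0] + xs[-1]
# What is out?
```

xs has length 8. xs[0] = 19.
xs has length 8. Negative index -1 maps to positive index 8 + (-1) = 7. xs[7] = 2.
Sum: 19 + 2 = 21.

21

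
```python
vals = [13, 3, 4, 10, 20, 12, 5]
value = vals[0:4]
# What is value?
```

vals has length 7. The slice vals[0:4] selects indices [0, 1, 2, 3] (0->13, 1->3, 2->4, 3->10), giving [13, 3, 4, 10].

[13, 3, 4, 10]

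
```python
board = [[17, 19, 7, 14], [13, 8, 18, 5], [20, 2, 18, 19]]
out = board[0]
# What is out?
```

board has 3 rows. Row 0 is [17, 19, 7, 14].

[17, 19, 7, 14]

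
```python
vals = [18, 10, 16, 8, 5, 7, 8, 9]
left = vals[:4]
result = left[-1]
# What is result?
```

vals has length 8. The slice vals[:4] selects indices [0, 1, 2, 3] (0->18, 1->10, 2->16, 3->8), giving [18, 10, 16, 8]. So left = [18, 10, 16, 8]. Then left[-1] = 8.

8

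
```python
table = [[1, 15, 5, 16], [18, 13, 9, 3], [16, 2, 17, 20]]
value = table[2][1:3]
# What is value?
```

table[2] = [16, 2, 17, 20]. table[2] has length 4. The slice table[2][1:3] selects indices [1, 2] (1->2, 2->17), giving [2, 17].

[2, 17]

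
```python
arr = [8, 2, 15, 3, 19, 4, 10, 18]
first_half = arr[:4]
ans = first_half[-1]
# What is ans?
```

arr has length 8. The slice arr[:4] selects indices [0, 1, 2, 3] (0->8, 1->2, 2->15, 3->3), giving [8, 2, 15, 3]. So first_half = [8, 2, 15, 3]. Then first_half[-1] = 3.

3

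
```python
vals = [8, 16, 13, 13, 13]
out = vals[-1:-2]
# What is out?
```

vals has length 5. The slice vals[-1:-2] resolves to an empty index range, so the result is [].

[]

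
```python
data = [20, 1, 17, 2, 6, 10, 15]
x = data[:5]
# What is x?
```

data has length 7. The slice data[:5] selects indices [0, 1, 2, 3, 4] (0->20, 1->1, 2->17, 3->2, 4->6), giving [20, 1, 17, 2, 6].

[20, 1, 17, 2, 6]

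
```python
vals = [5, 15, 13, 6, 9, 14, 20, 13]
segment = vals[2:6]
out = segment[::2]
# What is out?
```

vals has length 8. The slice vals[2:6] selects indices [2, 3, 4, 5] (2->13, 3->6, 4->9, 5->14), giving [13, 6, 9, 14]. So segment = [13, 6, 9, 14]. segment has length 4. The slice segment[::2] selects indices [0, 2] (0->13, 2->9), giving [13, 9].

[13, 9]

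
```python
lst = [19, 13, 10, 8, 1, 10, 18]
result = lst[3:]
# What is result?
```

lst has length 7. The slice lst[3:] selects indices [3, 4, 5, 6] (3->8, 4->1, 5->10, 6->18), giving [8, 1, 10, 18].

[8, 1, 10, 18]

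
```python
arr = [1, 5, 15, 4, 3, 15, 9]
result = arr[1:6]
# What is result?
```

arr has length 7. The slice arr[1:6] selects indices [1, 2, 3, 4, 5] (1->5, 2->15, 3->4, 4->3, 5->15), giving [5, 15, 4, 3, 15].

[5, 15, 4, 3, 15]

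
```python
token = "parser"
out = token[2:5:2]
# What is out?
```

token has length 6. The slice token[2:5:2] selects indices [2, 4] (2->'r', 4->'e'), giving 're'.

're'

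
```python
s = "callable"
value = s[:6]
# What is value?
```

s has length 8. The slice s[:6] selects indices [0, 1, 2, 3, 4, 5] (0->'c', 1->'a', 2->'l', 3->'l', 4->'a', 5->'b'), giving 'callab'.

'callab'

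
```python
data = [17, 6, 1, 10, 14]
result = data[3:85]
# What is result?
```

data has length 5. The slice data[3:85] selects indices [3, 4] (3->10, 4->14), giving [10, 14].

[10, 14]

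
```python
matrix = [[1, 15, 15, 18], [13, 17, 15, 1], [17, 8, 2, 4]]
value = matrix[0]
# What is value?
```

matrix has 3 rows. Row 0 is [1, 15, 15, 18].

[1, 15, 15, 18]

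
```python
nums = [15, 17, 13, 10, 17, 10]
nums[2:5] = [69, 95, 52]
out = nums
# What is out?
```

nums starts as [15, 17, 13, 10, 17, 10] (length 6). The slice nums[2:5] covers indices [2, 3, 4] with values [13, 10, 17]. Replacing that slice with [69, 95, 52] (same length) produces [15, 17, 69, 95, 52, 10].

[15, 17, 69, 95, 52, 10]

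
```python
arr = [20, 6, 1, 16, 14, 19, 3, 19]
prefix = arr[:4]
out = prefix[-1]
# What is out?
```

arr has length 8. The slice arr[:4] selects indices [0, 1, 2, 3] (0->20, 1->6, 2->1, 3->16), giving [20, 6, 1, 16]. So prefix = [20, 6, 1, 16]. Then prefix[-1] = 16.

16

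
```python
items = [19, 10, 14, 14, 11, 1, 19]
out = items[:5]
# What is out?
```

items has length 7. The slice items[:5] selects indices [0, 1, 2, 3, 4] (0->19, 1->10, 2->14, 3->14, 4->11), giving [19, 10, 14, 14, 11].

[19, 10, 14, 14, 11]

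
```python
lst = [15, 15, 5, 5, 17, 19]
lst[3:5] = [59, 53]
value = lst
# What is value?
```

lst starts as [15, 15, 5, 5, 17, 19] (length 6). The slice lst[3:5] covers indices [3, 4] with values [5, 17]. Replacing that slice with [59, 53] (same length) produces [15, 15, 5, 59, 53, 19].

[15, 15, 5, 59, 53, 19]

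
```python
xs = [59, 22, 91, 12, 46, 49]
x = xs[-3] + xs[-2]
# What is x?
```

xs has length 6. Negative index -3 maps to positive index 6 + (-3) = 3. xs[3] = 12.
xs has length 6. Negative index -2 maps to positive index 6 + (-2) = 4. xs[4] = 46.
Sum: 12 + 46 = 58.

58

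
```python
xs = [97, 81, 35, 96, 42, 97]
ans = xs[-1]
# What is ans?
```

xs has length 6. Negative index -1 maps to positive index 6 + (-1) = 5. xs[5] = 97.

97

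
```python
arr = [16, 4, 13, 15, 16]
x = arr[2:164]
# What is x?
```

arr has length 5. The slice arr[2:164] selects indices [2, 3, 4] (2->13, 3->15, 4->16), giving [13, 15, 16].

[13, 15, 16]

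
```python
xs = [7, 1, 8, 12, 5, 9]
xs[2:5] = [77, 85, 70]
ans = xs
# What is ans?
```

xs starts as [7, 1, 8, 12, 5, 9] (length 6). The slice xs[2:5] covers indices [2, 3, 4] with values [8, 12, 5]. Replacing that slice with [77, 85, 70] (same length) produces [7, 1, 77, 85, 70, 9].

[7, 1, 77, 85, 70, 9]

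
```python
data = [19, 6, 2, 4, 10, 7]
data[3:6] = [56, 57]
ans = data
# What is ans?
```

data starts as [19, 6, 2, 4, 10, 7] (length 6). The slice data[3:6] covers indices [3, 4, 5] with values [4, 10, 7]. Replacing that slice with [56, 57] (different length) produces [19, 6, 2, 56, 57].

[19, 6, 2, 56, 57]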